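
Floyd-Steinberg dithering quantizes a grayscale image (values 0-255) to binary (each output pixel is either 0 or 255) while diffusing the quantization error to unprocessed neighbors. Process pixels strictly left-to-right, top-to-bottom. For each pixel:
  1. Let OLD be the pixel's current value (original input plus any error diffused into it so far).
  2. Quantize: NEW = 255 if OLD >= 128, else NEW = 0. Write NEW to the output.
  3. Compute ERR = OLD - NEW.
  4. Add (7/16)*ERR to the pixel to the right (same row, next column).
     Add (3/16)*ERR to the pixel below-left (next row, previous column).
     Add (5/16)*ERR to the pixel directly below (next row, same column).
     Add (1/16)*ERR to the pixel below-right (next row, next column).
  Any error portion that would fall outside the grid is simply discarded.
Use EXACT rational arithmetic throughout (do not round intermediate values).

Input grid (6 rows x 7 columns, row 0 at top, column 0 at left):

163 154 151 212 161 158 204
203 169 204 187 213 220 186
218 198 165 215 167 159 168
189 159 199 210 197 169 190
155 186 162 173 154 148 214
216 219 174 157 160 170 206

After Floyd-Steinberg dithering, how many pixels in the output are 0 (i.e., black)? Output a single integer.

(0,0): OLD=163 → NEW=255, ERR=-92
(0,1): OLD=455/4 → NEW=0, ERR=455/4
(0,2): OLD=12849/64 → NEW=255, ERR=-3471/64
(0,3): OLD=192791/1024 → NEW=255, ERR=-68329/1024
(0,4): OLD=2159521/16384 → NEW=255, ERR=-2018399/16384
(0,5): OLD=27289959/262144 → NEW=0, ERR=27289959/262144
(0,6): OLD=1046667729/4194304 → NEW=255, ERR=-22879791/4194304
(1,0): OLD=12517/64 → NEW=255, ERR=-3803/64
(1,1): OLD=83267/512 → NEW=255, ERR=-47293/512
(1,2): OLD=2314047/16384 → NEW=255, ERR=-1863873/16384
(1,3): OLD=5890931/65536 → NEW=0, ERR=5890931/65536
(1,4): OLD=961238553/4194304 → NEW=255, ERR=-108308967/4194304
(1,5): OLD=7801817257/33554432 → NEW=255, ERR=-754562903/33554432
(1,6): OLD=97153972423/536870912 → NEW=255, ERR=-39748110137/536870912
(2,0): OLD=1491857/8192 → NEW=255, ERR=-597103/8192
(2,1): OLD=29413003/262144 → NEW=0, ERR=29413003/262144
(2,2): OLD=795318497/4194304 → NEW=255, ERR=-274229023/4194304
(2,3): OLD=6795911065/33554432 → NEW=255, ERR=-1760469095/33554432
(2,4): OLD=36877133961/268435456 → NEW=255, ERR=-31573907319/268435456
(2,5): OLD=730291987235/8589934592 → NEW=0, ERR=730291987235/8589934592
(2,6): OLD=24828771179813/137438953472 → NEW=255, ERR=-10218161955547/137438953472
(3,0): OLD=785425985/4194304 → NEW=255, ERR=-284121535/4194304
(3,1): OLD=4953047533/33554432 → NEW=255, ERR=-3603332627/33554432
(3,2): OLD=34564139639/268435456 → NEW=255, ERR=-33886901641/268435456
(3,3): OLD=120510919361/1073741824 → NEW=0, ERR=120510919361/1073741824
(3,4): OLD=30512456020545/137438953472 → NEW=255, ERR=-4534477114815/137438953472
(3,5): OLD=175748311474707/1099511627776 → NEW=255, ERR=-104627153608173/1099511627776
(3,6): OLD=2294876169326029/17592186044416 → NEW=255, ERR=-2191131272000051/17592186044416
(4,0): OLD=61040132079/536870912 → NEW=0, ERR=61040132079/536870912
(4,1): OLD=1497053182179/8589934592 → NEW=255, ERR=-693380138781/8589934592
(4,2): OLD=13959354140589/137438953472 → NEW=0, ERR=13959354140589/137438953472
(4,3): OLD=262159982800511/1099511627776 → NEW=255, ERR=-18215482282369/1099511627776
(4,4): OLD=1104915455436013/8796093022208 → NEW=0, ERR=1104915455436013/8796093022208
(4,5): OLD=41603133753930957/281474976710656 → NEW=255, ERR=-30172985307286323/281474976710656
(4,6): OLD=550484370022585515/4503599627370496 → NEW=0, ERR=550484370022585515/4503599627370496
(5,0): OLD=32489884099929/137438953472 → NEW=255, ERR=-2557049035431/137438953472
(5,1): OLD=232860337424691/1099511627776 → NEW=255, ERR=-47515127658189/1099511627776
(5,2): OLD=1571704769566773/8796093022208 → NEW=255, ERR=-671298951096267/8796093022208
(5,3): OLD=10438109377061801/70368744177664 → NEW=255, ERR=-7505920388242519/70368744177664
(5,4): OLD=592014522992105475/4503599627370496 → NEW=255, ERR=-556403381987371005/4503599627370496
(5,5): OLD=4079149155602120723/36028797018963968 → NEW=0, ERR=4079149155602120723/36028797018963968
(5,6): OLD=165462191745290854845/576460752303423488 → NEW=255, ERR=18464699907917865405/576460752303423488
Output grid:
  Row 0: #.###.#  (2 black, running=2)
  Row 1: ###.###  (1 black, running=3)
  Row 2: #.###.#  (2 black, running=5)
  Row 3: ###.###  (1 black, running=6)
  Row 4: .#.#.#.  (4 black, running=10)
  Row 5: #####.#  (1 black, running=11)

Answer: 11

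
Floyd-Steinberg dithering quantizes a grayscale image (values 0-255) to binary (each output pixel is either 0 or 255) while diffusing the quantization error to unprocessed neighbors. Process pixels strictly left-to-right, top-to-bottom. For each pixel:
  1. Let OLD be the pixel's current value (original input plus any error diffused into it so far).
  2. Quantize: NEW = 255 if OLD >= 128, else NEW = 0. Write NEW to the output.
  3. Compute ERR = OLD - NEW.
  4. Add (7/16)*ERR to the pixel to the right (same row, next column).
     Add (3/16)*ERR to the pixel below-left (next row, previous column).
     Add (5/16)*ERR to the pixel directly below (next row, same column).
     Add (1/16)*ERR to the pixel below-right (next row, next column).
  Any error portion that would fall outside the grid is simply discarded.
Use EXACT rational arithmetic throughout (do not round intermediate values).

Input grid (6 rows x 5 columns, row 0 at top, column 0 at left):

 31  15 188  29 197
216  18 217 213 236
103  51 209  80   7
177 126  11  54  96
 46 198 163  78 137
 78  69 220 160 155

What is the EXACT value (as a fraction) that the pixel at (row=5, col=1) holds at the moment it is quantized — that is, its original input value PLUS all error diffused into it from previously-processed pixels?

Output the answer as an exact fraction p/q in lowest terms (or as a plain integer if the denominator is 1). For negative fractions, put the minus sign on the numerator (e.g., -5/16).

(0,0): OLD=31 → NEW=0, ERR=31
(0,1): OLD=457/16 → NEW=0, ERR=457/16
(0,2): OLD=51327/256 → NEW=255, ERR=-13953/256
(0,3): OLD=21113/4096 → NEW=0, ERR=21113/4096
(0,4): OLD=13058383/65536 → NEW=255, ERR=-3653297/65536
(1,0): OLD=59147/256 → NEW=255, ERR=-6133/256
(1,1): OLD=16717/2048 → NEW=0, ERR=16717/2048
(1,2): OLD=13519441/65536 → NEW=255, ERR=-3192239/65536
(1,3): OLD=47039549/262144 → NEW=255, ERR=-19807171/262144
(1,4): OLD=779490839/4194304 → NEW=255, ERR=-290056681/4194304
(2,0): OLD=3179935/32768 → NEW=0, ERR=3179935/32768
(2,1): OLD=89524421/1048576 → NEW=0, ERR=89524421/1048576
(2,2): OLD=3648603023/16777216 → NEW=255, ERR=-629587057/16777216
(2,3): OLD=6431539005/268435456 → NEW=0, ERR=6431539005/268435456
(2,4): OLD=-38015136917/4294967296 → NEW=0, ERR=-38015136917/4294967296
(3,0): OLD=3746930095/16777216 → NEW=255, ERR=-531259985/16777216
(3,1): OLD=18502683395/134217728 → NEW=255, ERR=-15722837245/134217728
(3,2): OLD=-181029176943/4294967296 → NEW=0, ERR=-181029176943/4294967296
(3,3): OLD=335368866025/8589934592 → NEW=0, ERR=335368866025/8589934592
(3,4): OLD=15367379474477/137438953472 → NEW=0, ERR=15367379474477/137438953472
(4,0): OLD=30365336673/2147483648 → NEW=0, ERR=30365336673/2147483648
(4,1): OLD=10836827060961/68719476736 → NEW=255, ERR=-6686639506719/68719476736
(4,2): OLD=117930344740175/1099511627776 → NEW=0, ERR=117930344740175/1099511627776
(4,3): OLD=2734812636991713/17592186044416 → NEW=255, ERR=-1751194804334367/17592186044416
(4,4): OLD=36825666480303783/281474976710656 → NEW=255, ERR=-34950452580913497/281474976710656
(5,0): OLD=70560442314051/1099511627776 → NEW=0, ERR=70560442314051/1099511627776
(5,1): OLD=771095429661321/8796093022208 → NEW=0, ERR=771095429661321/8796093022208
Target (5,1): original=69, with diffused error = 771095429661321/8796093022208

Answer: 771095429661321/8796093022208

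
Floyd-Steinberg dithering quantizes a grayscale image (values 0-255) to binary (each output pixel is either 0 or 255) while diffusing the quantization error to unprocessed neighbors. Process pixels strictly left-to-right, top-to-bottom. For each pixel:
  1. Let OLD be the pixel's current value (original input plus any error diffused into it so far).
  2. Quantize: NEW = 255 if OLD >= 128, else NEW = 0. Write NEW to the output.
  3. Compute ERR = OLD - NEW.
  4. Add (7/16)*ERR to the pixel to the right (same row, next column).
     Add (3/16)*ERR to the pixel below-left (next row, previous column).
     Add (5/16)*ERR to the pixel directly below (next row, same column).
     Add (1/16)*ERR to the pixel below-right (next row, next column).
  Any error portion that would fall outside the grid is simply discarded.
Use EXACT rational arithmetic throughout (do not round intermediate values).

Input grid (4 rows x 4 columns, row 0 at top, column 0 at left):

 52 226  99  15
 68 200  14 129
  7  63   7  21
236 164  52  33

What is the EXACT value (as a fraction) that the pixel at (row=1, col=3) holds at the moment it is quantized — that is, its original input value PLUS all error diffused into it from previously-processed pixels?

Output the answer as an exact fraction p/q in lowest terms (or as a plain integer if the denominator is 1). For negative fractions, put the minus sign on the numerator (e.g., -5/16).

Answer: 46346761/262144

Derivation:
(0,0): OLD=52 → NEW=0, ERR=52
(0,1): OLD=995/4 → NEW=255, ERR=-25/4
(0,2): OLD=6161/64 → NEW=0, ERR=6161/64
(0,3): OLD=58487/1024 → NEW=0, ERR=58487/1024
(1,0): OLD=5317/64 → NEW=0, ERR=5317/64
(1,1): OLD=130915/512 → NEW=255, ERR=355/512
(1,2): OLD=896287/16384 → NEW=0, ERR=896287/16384
(1,3): OLD=46346761/262144 → NEW=255, ERR=-20499959/262144
Target (1,3): original=129, with diffused error = 46346761/262144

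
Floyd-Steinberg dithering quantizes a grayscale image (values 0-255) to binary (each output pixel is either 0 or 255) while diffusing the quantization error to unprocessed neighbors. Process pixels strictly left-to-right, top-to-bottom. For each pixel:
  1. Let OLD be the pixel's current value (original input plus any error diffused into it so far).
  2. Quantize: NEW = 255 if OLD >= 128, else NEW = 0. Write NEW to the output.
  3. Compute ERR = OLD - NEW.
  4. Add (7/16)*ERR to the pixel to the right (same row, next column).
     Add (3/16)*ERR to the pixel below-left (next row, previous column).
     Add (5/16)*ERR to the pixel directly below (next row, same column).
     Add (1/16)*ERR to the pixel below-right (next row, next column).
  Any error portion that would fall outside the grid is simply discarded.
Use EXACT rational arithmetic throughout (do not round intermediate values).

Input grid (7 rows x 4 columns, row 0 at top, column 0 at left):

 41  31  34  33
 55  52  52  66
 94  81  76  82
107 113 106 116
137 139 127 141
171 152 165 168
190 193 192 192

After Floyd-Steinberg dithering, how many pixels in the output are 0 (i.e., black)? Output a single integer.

Answer: 16

Derivation:
(0,0): OLD=41 → NEW=0, ERR=41
(0,1): OLD=783/16 → NEW=0, ERR=783/16
(0,2): OLD=14185/256 → NEW=0, ERR=14185/256
(0,3): OLD=234463/4096 → NEW=0, ERR=234463/4096
(1,0): OLD=19709/256 → NEW=0, ERR=19709/256
(1,1): OLD=233323/2048 → NEW=0, ERR=233323/2048
(1,2): OLD=8713031/65536 → NEW=255, ERR=-7998649/65536
(1,3): OLD=35603873/1048576 → NEW=0, ERR=35603873/1048576
(2,0): OLD=4568521/32768 → NEW=255, ERR=-3787319/32768
(2,1): OLD=50293427/1048576 → NEW=0, ERR=50293427/1048576
(2,2): OLD=151687935/2097152 → NEW=0, ERR=151687935/2097152
(2,3): OLD=3913360931/33554432 → NEW=0, ERR=3913360931/33554432
(3,0): OLD=1340071353/16777216 → NEW=0, ERR=1340071353/16777216
(3,1): OLD=45438583271/268435456 → NEW=255, ERR=-23012458009/268435456
(3,2): OLD=498055385369/4294967296 → NEW=0, ERR=498055385369/4294967296
(3,3): OLD=14273054885679/68719476736 → NEW=255, ERR=-3250411682001/68719476736
(4,0): OLD=626578853765/4294967296 → NEW=255, ERR=-468637806715/4294967296
(4,1): OLD=3133885200527/34359738368 → NEW=0, ERR=3133885200527/34359738368
(4,2): OLD=207714376068143/1099511627776 → NEW=255, ERR=-72661089014737/1099511627776
(4,3): OLD=1839339853253881/17592186044416 → NEW=0, ERR=1839339853253881/17592186044416
(5,0): OLD=84664387507829/549755813888 → NEW=255, ERR=-55523345033611/549755813888
(5,1): OLD=2060152534801747/17592186044416 → NEW=0, ERR=2060152534801747/17592186044416
(5,2): OLD=1942941267566343/8796093022208 → NEW=255, ERR=-300062453096697/8796093022208
(5,3): OLD=51121043586070063/281474976710656 → NEW=255, ERR=-20655075475147217/281474976710656
(6,0): OLD=50776967974052121/281474976710656 → NEW=255, ERR=-20999151087165159/281474976710656
(6,1): OLD=829778925101997631/4503599627370496 → NEW=255, ERR=-318638979877478849/4503599627370496
(6,2): OLD=10372380742314448265/72057594037927936 → NEW=255, ERR=-8002305737357175415/72057594037927936
(6,3): OLD=136448180499057811903/1152921504606846976 → NEW=0, ERR=136448180499057811903/1152921504606846976
Output grid:
  Row 0: ....  (4 black, running=4)
  Row 1: ..#.  (3 black, running=7)
  Row 2: #...  (3 black, running=10)
  Row 3: .#.#  (2 black, running=12)
  Row 4: #.#.  (2 black, running=14)
  Row 5: #.##  (1 black, running=15)
  Row 6: ###.  (1 black, running=16)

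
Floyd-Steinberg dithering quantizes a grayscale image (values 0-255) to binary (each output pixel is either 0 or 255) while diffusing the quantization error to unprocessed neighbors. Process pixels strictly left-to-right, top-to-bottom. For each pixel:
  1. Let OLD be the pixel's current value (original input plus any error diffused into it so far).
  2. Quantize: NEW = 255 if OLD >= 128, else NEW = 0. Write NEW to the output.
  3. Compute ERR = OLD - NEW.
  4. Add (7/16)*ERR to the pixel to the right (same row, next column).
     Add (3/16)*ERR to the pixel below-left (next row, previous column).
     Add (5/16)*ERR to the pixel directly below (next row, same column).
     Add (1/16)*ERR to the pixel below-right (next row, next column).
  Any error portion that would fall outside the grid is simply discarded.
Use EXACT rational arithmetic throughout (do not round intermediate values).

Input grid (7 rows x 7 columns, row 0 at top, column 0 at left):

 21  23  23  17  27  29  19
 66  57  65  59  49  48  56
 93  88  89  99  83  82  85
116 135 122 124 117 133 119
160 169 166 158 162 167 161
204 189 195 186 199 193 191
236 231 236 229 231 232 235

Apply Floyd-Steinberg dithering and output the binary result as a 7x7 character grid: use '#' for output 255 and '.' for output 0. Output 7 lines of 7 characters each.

(0,0): OLD=21 → NEW=0, ERR=21
(0,1): OLD=515/16 → NEW=0, ERR=515/16
(0,2): OLD=9493/256 → NEW=0, ERR=9493/256
(0,3): OLD=136083/4096 → NEW=0, ERR=136083/4096
(0,4): OLD=2722053/65536 → NEW=0, ERR=2722053/65536
(0,5): OLD=49463075/1048576 → NEW=0, ERR=49463075/1048576
(0,6): OLD=665008629/16777216 → NEW=0, ERR=665008629/16777216
(1,0): OLD=20121/256 → NEW=0, ERR=20121/256
(1,1): OLD=224687/2048 → NEW=0, ERR=224687/2048
(1,2): OLD=8704987/65536 → NEW=255, ERR=-8006693/65536
(1,3): OLD=6825535/262144 → NEW=0, ERR=6825535/262144
(1,4): OLD=1414189277/16777216 → NEW=0, ERR=1414189277/16777216
(1,5): OLD=14716572141/134217728 → NEW=0, ERR=14716572141/134217728
(1,6): OLD=256206708035/2147483648 → NEW=0, ERR=256206708035/2147483648
(2,0): OLD=4526325/32768 → NEW=255, ERR=-3829515/32768
(2,1): OLD=55742295/1048576 → NEW=0, ERR=55742295/1048576
(2,2): OLD=1439779013/16777216 → NEW=0, ERR=1439779013/16777216
(2,3): OLD=20515294429/134217728 → NEW=255, ERR=-13710226211/134217728
(2,4): OLD=93240760365/1073741824 → NEW=0, ERR=93240760365/1073741824
(2,5): OLD=6249831314127/34359738368 → NEW=255, ERR=-2511901969713/34359738368
(2,6): OLD=53409909503385/549755813888 → NEW=0, ERR=53409909503385/549755813888
(3,0): OLD=1500661541/16777216 → NEW=0, ERR=1500661541/16777216
(3,1): OLD=26780713153/134217728 → NEW=255, ERR=-7444807487/134217728
(3,2): OLD=116737424147/1073741824 → NEW=0, ERR=116737424147/1073741824
(3,3): OLD=692731209333/4294967296 → NEW=255, ERR=-402485451147/4294967296
(3,4): OLD=45655242799909/549755813888 → NEW=0, ERR=45655242799909/549755813888
(3,5): OLD=748241955896511/4398046511104 → NEW=255, ERR=-373259904435009/4398046511104
(3,6): OLD=7575934154109089/70368744177664 → NEW=0, ERR=7575934154109089/70368744177664
(4,0): OLD=381289422859/2147483648 → NEW=255, ERR=-166318907381/2147483648
(4,1): OLD=4939488055695/34359738368 → NEW=255, ERR=-3822245228145/34359738368
(4,2): OLD=71616214827713/549755813888 → NEW=255, ERR=-68571517713727/549755813888
(4,3): OLD=424463337170843/4398046511104 → NEW=0, ERR=424463337170843/4398046511104
(4,4): OLD=7332632406847137/35184372088832 → NEW=255, ERR=-1639382475805023/35184372088832
(4,5): OLD=163784810967362785/1125899906842624 → NEW=255, ERR=-123319665277506335/1125899906842624
(4,6): OLD=2547600699877419895/18014398509481984 → NEW=255, ERR=-2046070920040486025/18014398509481984
(5,0): OLD=87377937758237/549755813888 → NEW=255, ERR=-52809794783203/549755813888
(5,1): OLD=369360603016287/4398046511104 → NEW=0, ERR=369360603016287/4398046511104
(5,2): OLD=7174355624759689/35184372088832 → NEW=255, ERR=-1797659257892471/35184372088832
(5,3): OLD=49898442728428429/281474976710656 → NEW=255, ERR=-21877676332788851/281474976710656
(5,4): OLD=2448692788423240111/18014398509481984 → NEW=255, ERR=-2144978831494665809/18014398509481984
(5,5): OLD=11885230483441784639/144115188075855872 → NEW=0, ERR=11885230483441784639/144115188075855872
(5,6): OLD=425984874186767785425/2305843009213693952 → NEW=255, ERR=-162005093162724172335/2305843009213693952
(6,0): OLD=15602713643649445/70368744177664 → NEW=255, ERR=-2341316121654875/70368744177664
(6,1): OLD=255696904590760169/1125899906842624 → NEW=255, ERR=-31407571654108951/1125899906842624
(6,2): OLD=3575943763774893467/18014398509481984 → NEW=255, ERR=-1017727856143012453/18014398509481984
(6,3): OLD=22262233342361763653/144115188075855872 → NEW=255, ERR=-14487139616981483707/144115188075855872
(6,4): OLD=46236865714705468351/288230376151711744 → NEW=255, ERR=-27261880203981026369/288230376151711744
(6,5): OLD=7222869827534147503723/36893488147419103232 → NEW=255, ERR=-2184969650057723820437/36893488147419103232
(6,6): OLD=113506939434634924490045/590295810358705651712 → NEW=255, ERR=-37018492206835016696515/590295810358705651712
Row 0: .......
Row 1: ..#....
Row 2: #..#.#.
Row 3: .#.#.#.
Row 4: ###.###
Row 5: #.###.#
Row 6: #######

Answer: .......
..#....
#..#.#.
.#.#.#.
###.###
#.###.#
#######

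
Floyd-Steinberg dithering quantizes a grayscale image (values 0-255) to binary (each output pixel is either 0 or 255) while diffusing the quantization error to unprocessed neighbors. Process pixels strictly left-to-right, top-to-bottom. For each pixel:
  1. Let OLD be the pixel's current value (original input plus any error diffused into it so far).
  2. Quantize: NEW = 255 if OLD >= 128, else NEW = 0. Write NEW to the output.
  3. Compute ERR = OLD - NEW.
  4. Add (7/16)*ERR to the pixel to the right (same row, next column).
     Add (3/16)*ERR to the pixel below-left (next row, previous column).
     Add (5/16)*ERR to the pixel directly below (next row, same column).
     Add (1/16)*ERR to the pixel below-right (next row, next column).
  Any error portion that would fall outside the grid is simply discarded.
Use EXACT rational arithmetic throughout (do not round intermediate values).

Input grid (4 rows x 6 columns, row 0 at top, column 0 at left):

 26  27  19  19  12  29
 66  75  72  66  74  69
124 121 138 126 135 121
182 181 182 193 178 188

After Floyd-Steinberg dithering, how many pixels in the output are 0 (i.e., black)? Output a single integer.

Answer: 14

Derivation:
(0,0): OLD=26 → NEW=0, ERR=26
(0,1): OLD=307/8 → NEW=0, ERR=307/8
(0,2): OLD=4581/128 → NEW=0, ERR=4581/128
(0,3): OLD=70979/2048 → NEW=0, ERR=70979/2048
(0,4): OLD=890069/32768 → NEW=0, ERR=890069/32768
(0,5): OLD=21434835/524288 → NEW=0, ERR=21434835/524288
(1,0): OLD=10409/128 → NEW=0, ERR=10409/128
(1,1): OLD=134047/1024 → NEW=255, ERR=-127073/1024
(1,2): OLD=1238283/32768 → NEW=0, ERR=1238283/32768
(1,3): OLD=13198063/131072 → NEW=0, ERR=13198063/131072
(1,4): OLD=1143983405/8388608 → NEW=255, ERR=-995111635/8388608
(1,5): OLD=4237886251/134217728 → NEW=0, ERR=4237886251/134217728
(2,0): OLD=2066757/16384 → NEW=0, ERR=2066757/16384
(2,1): OLD=78421319/524288 → NEW=255, ERR=-55272121/524288
(2,2): OLD=963101077/8388608 → NEW=0, ERR=963101077/8388608
(2,3): OLD=12604093485/67108864 → NEW=255, ERR=-4508666835/67108864
(2,4): OLD=173408501255/2147483648 → NEW=0, ERR=173408501255/2147483648
(2,5): OLD=5455670172833/34359738368 → NEW=255, ERR=-3306063111007/34359738368
(3,0): OLD=1691591413/8388608 → NEW=255, ERR=-447503627/8388608
(3,1): OLD=10343298257/67108864 → NEW=255, ERR=-6769462063/67108864
(3,2): OLD=82978994307/536870912 → NEW=255, ERR=-53923088253/536870912
(3,3): OLD=5166975719817/34359738368 → NEW=255, ERR=-3594757564023/34359738368
(3,4): OLD=37169642635881/274877906944 → NEW=255, ERR=-32924223634839/274877906944
(3,5): OLD=486316942364039/4398046511104 → NEW=0, ERR=486316942364039/4398046511104
Output grid:
  Row 0: ......  (6 black, running=6)
  Row 1: .#..#.  (4 black, running=10)
  Row 2: .#.#.#  (3 black, running=13)
  Row 3: #####.  (1 black, running=14)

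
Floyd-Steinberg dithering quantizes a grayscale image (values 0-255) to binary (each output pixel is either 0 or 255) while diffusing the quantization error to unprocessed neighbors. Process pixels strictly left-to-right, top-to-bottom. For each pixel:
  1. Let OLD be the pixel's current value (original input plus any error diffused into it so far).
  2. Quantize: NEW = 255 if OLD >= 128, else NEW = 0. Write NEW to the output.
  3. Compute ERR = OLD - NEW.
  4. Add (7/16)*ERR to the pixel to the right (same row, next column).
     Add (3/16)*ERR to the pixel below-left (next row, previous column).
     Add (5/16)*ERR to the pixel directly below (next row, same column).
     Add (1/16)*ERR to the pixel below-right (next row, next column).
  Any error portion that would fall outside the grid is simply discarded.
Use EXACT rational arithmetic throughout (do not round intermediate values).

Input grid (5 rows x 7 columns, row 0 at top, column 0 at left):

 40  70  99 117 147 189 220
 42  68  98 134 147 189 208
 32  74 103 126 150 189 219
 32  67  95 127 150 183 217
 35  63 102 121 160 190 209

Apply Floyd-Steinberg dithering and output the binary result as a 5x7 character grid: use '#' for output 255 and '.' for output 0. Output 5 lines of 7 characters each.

Answer: ..#.###
...#.##
.#.#.##
..#.##.
...#.##

Derivation:
(0,0): OLD=40 → NEW=0, ERR=40
(0,1): OLD=175/2 → NEW=0, ERR=175/2
(0,2): OLD=4393/32 → NEW=255, ERR=-3767/32
(0,3): OLD=33535/512 → NEW=0, ERR=33535/512
(0,4): OLD=1438969/8192 → NEW=255, ERR=-649991/8192
(0,5): OLD=20222671/131072 → NEW=255, ERR=-13200689/131072
(0,6): OLD=368968617/2097152 → NEW=255, ERR=-165805143/2097152
(1,0): OLD=2269/32 → NEW=0, ERR=2269/32
(1,1): OLD=27339/256 → NEW=0, ERR=27339/256
(1,2): OLD=1029607/8192 → NEW=0, ERR=1029607/8192
(1,3): OLD=6134843/32768 → NEW=255, ERR=-2220997/32768
(1,4): OLD=163077041/2097152 → NEW=0, ERR=163077041/2097152
(1,5): OLD=2881729345/16777216 → NEW=255, ERR=-1396460735/16777216
(1,6): OLD=37737455791/268435456 → NEW=255, ERR=-30713585489/268435456
(2,0): OLD=303849/4096 → NEW=0, ERR=303849/4096
(2,1): OLD=21997139/131072 → NEW=255, ERR=-11426221/131072
(2,2): OLD=205737273/2097152 → NEW=0, ERR=205737273/2097152
(2,3): OLD=2855055409/16777216 → NEW=255, ERR=-1423134671/16777216
(2,4): OLD=15749962337/134217728 → NEW=0, ERR=15749962337/134217728
(2,5): OLD=849264537643/4294967296 → NEW=255, ERR=-245952122837/4294967296
(2,6): OLD=10513319758045/68719476736 → NEW=255, ERR=-7010146809635/68719476736
(3,0): OLD=81446041/2097152 → NEW=0, ERR=81446041/2097152
(3,1): OLD=1338477029/16777216 → NEW=0, ERR=1338477029/16777216
(3,2): OLD=18684119071/134217728 → NEW=255, ERR=-15541401569/134217728
(3,3): OLD=41858074489/536870912 → NEW=0, ERR=41858074489/536870912
(3,4): OLD=14069788811417/68719476736 → NEW=255, ERR=-3453677756263/68719476736
(3,5): OLD=72196127024923/549755813888 → NEW=255, ERR=-67991605516517/549755813888
(3,6): OLD=1120923203094981/8796093022208 → NEW=0, ERR=1120923203094981/8796093022208
(4,0): OLD=16668513687/268435456 → NEW=0, ERR=16668513687/268435456
(4,1): OLD=411517381611/4294967296 → NEW=0, ERR=411517381611/4294967296
(4,2): OLD=8750627954469/68719476736 → NEW=0, ERR=8750627954469/68719476736
(4,3): OLD=101383119721511/549755813888 → NEW=255, ERR=-38804612819929/549755813888
(4,4): OLD=418241667645221/4398046511104 → NEW=0, ERR=418241667645221/4398046511104
(4,5): OLD=30076876549707333/140737488355328 → NEW=255, ERR=-5811182980901307/140737488355328
(4,6): OLD=502215885429277811/2251799813685248 → NEW=255, ERR=-71993067060460429/2251799813685248
Row 0: ..#.###
Row 1: ...#.##
Row 2: .#.#.##
Row 3: ..#.##.
Row 4: ...#.##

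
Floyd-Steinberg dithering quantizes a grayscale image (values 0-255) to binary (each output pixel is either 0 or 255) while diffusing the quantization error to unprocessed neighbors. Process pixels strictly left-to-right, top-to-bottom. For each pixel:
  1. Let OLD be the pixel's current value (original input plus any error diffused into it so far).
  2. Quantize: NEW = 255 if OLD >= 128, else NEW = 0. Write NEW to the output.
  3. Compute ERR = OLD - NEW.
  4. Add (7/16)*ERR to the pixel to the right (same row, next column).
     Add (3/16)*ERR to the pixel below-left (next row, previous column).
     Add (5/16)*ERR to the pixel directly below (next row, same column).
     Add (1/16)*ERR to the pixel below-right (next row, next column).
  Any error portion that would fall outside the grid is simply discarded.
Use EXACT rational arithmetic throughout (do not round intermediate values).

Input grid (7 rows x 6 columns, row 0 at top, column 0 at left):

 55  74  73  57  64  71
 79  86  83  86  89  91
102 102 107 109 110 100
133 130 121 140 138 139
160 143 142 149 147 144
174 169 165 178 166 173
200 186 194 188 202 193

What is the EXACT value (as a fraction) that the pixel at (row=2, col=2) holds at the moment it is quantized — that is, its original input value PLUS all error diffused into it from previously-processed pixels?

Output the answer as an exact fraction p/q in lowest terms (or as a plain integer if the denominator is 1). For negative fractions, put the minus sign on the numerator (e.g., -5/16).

Answer: 1524164215/16777216

Derivation:
(0,0): OLD=55 → NEW=0, ERR=55
(0,1): OLD=1569/16 → NEW=0, ERR=1569/16
(0,2): OLD=29671/256 → NEW=0, ERR=29671/256
(0,3): OLD=441169/4096 → NEW=0, ERR=441169/4096
(0,4): OLD=7282487/65536 → NEW=0, ERR=7282487/65536
(0,5): OLD=125426305/1048576 → NEW=0, ERR=125426305/1048576
(1,0): OLD=29331/256 → NEW=0, ERR=29331/256
(1,1): OLD=393093/2048 → NEW=255, ERR=-129147/2048
(1,2): OLD=7730281/65536 → NEW=0, ERR=7730281/65536
(1,3): OLD=52256565/262144 → NEW=255, ERR=-14590155/262144
(1,4): OLD=2156465023/16777216 → NEW=255, ERR=-2121725057/16777216
(1,5): OLD=21473972169/268435456 → NEW=0, ERR=21473972169/268435456
(2,0): OLD=4128135/32768 → NEW=0, ERR=4128135/32768
(2,1): OLD=174784701/1048576 → NEW=255, ERR=-92602179/1048576
(2,2): OLD=1524164215/16777216 → NEW=0, ERR=1524164215/16777216
Target (2,2): original=107, with diffused error = 1524164215/16777216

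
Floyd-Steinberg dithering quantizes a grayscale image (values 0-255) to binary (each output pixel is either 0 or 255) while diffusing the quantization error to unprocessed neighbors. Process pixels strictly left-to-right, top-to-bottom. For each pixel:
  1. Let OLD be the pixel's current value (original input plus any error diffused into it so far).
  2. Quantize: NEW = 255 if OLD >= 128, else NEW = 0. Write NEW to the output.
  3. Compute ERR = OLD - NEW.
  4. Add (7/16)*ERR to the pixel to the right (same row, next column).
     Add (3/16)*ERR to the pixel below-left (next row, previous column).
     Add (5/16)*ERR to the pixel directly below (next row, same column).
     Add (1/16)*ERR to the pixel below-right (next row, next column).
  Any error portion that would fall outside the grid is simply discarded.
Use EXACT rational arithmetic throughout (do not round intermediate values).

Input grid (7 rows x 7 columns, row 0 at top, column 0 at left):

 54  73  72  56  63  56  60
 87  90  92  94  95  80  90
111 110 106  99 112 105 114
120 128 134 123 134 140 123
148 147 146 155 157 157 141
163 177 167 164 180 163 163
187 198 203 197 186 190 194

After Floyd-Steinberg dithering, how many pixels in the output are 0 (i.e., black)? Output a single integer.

(0,0): OLD=54 → NEW=0, ERR=54
(0,1): OLD=773/8 → NEW=0, ERR=773/8
(0,2): OLD=14627/128 → NEW=0, ERR=14627/128
(0,3): OLD=217077/2048 → NEW=0, ERR=217077/2048
(0,4): OLD=3583923/32768 → NEW=0, ERR=3583923/32768
(0,5): OLD=54447589/524288 → NEW=0, ERR=54447589/524288
(0,6): OLD=884449603/8388608 → NEW=0, ERR=884449603/8388608
(1,0): OLD=15615/128 → NEW=0, ERR=15615/128
(1,1): OLD=203129/1024 → NEW=255, ERR=-57991/1024
(1,2): OLD=4222061/32768 → NEW=255, ERR=-4133779/32768
(1,3): OLD=13052265/131072 → NEW=0, ERR=13052265/131072
(1,4): OLD=1668009499/8388608 → NEW=255, ERR=-471085541/8388608
(1,5): OLD=7683229835/67108864 → NEW=0, ERR=7683229835/67108864
(1,6): OLD=192766648517/1073741824 → NEW=255, ERR=-81037516603/1073741824
(2,0): OLD=2269251/16384 → NEW=255, ERR=-1908669/16384
(2,1): OLD=13267857/524288 → NEW=0, ERR=13267857/524288
(2,2): OLD=778300915/8388608 → NEW=0, ERR=778300915/8388608
(2,3): OLD=10220441115/67108864 → NEW=255, ERR=-6892319205/67108864
(2,4): OLD=41450938699/536870912 → NEW=0, ERR=41450938699/536870912
(2,5): OLD=2695446293849/17179869184 → NEW=255, ERR=-1685420348071/17179869184
(2,6): OLD=15022044464639/274877906944 → NEW=0, ERR=15022044464639/274877906944
(3,0): OLD=741049491/8388608 → NEW=0, ERR=741049491/8388608
(3,1): OLD=12393154199/67108864 → NEW=255, ERR=-4719606121/67108864
(3,2): OLD=61498763125/536870912 → NEW=0, ERR=61498763125/536870912
(3,3): OLD=346381150787/2147483648 → NEW=255, ERR=-201227179453/2147483648
(3,4): OLD=25376372912275/274877906944 → NEW=0, ERR=25376372912275/274877906944
(3,5): OLD=362408254051305/2199023255552 → NEW=255, ERR=-198342676114455/2199023255552
(3,6): OLD=3324427008157623/35184372088832 → NEW=0, ERR=3324427008157623/35184372088832
(4,0): OLD=174396951229/1073741824 → NEW=255, ERR=-99407213891/1073741824
(4,1): OLD=1915868696729/17179869184 → NEW=0, ERR=1915868696729/17179869184
(4,2): OLD=57345385917079/274877906944 → NEW=255, ERR=-12748480353641/274877906944
(4,3): OLD=285644468676269/2199023255552 → NEW=255, ERR=-275106461489491/2199023255552
(4,4): OLD=1906085721953975/17592186044416 → NEW=0, ERR=1906085721953975/17592186044416
(4,5): OLD=112422385462589303/562949953421312 → NEW=255, ERR=-31129852659845257/562949953421312
(4,6): OLD=1267284561866872433/9007199254740992 → NEW=255, ERR=-1029551248092080527/9007199254740992
(5,0): OLD=42600127810779/274877906944 → NEW=255, ERR=-27493738459941/274877906944
(5,1): OLD=337786935583561/2199023255552 → NEW=255, ERR=-222963994582199/2199023255552
(5,2): OLD=1612507385663375/17592186044416 → NEW=0, ERR=1612507385663375/17592186044416
(5,3): OLD=25673771921920235/140737488355328 → NEW=255, ERR=-10214287608688405/140737488355328
(5,4): OLD=1476452716201893753/9007199254740992 → NEW=255, ERR=-820383093757059207/9007199254740992
(5,5): OLD=6572483966320832873/72057594037927936 → NEW=0, ERR=6572483966320832873/72057594037927936
(5,6): OLD=188766921951018473223/1152921504606846976 → NEW=255, ERR=-105228061723727505657/1152921504606846976
(6,0): OLD=4810836058467347/35184372088832 → NEW=255, ERR=-4161178824184813/35184372088832
(6,1): OLD=70654565232657967/562949953421312 → NEW=0, ERR=70654565232657967/562949953421312
(6,2): OLD=2401394353129863341/9007199254740992 → NEW=255, ERR=104558543170910381/9007199254740992
(6,3): OLD=12109242159274080115/72057594037927936 → NEW=255, ERR=-6265444320397543565/72057594037927936
(6,4): OLD=19032212813390299945/144115188075855872 → NEW=255, ERR=-17717160145952947415/144115188075855872
(6,5): OLD=2617825901965030286173/18446744073709551616 → NEW=255, ERR=-2086093836830905375907/18446744073709551616
(6,6): OLD=35920347704458043347643/295147905179352825856 → NEW=0, ERR=35920347704458043347643/295147905179352825856
Output grid:
  Row 0: .......  (7 black, running=7)
  Row 1: .##.#.#  (3 black, running=10)
  Row 2: #..#.#.  (4 black, running=14)
  Row 3: .#.#.#.  (4 black, running=18)
  Row 4: #.##.##  (2 black, running=20)
  Row 5: ##.##.#  (2 black, running=22)
  Row 6: #.####.  (2 black, running=24)

Answer: 24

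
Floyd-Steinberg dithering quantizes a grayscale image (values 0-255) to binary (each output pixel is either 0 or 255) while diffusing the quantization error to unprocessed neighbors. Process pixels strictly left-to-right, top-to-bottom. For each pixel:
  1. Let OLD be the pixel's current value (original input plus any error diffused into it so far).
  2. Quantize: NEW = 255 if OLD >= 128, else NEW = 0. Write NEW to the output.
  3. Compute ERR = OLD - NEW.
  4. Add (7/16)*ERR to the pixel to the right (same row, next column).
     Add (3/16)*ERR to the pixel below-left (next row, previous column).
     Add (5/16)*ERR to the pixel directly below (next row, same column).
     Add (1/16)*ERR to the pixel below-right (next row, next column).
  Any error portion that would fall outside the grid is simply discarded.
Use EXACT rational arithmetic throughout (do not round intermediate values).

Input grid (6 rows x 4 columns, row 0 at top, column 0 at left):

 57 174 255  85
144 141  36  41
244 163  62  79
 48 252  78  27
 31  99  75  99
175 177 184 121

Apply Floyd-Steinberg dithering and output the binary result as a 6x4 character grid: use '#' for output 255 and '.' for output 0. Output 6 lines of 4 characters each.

(0,0): OLD=57 → NEW=0, ERR=57
(0,1): OLD=3183/16 → NEW=255, ERR=-897/16
(0,2): OLD=59001/256 → NEW=255, ERR=-6279/256
(0,3): OLD=304207/4096 → NEW=0, ERR=304207/4096
(1,0): OLD=38733/256 → NEW=255, ERR=-26547/256
(1,1): OLD=157851/2048 → NEW=0, ERR=157851/2048
(1,2): OLD=4749879/65536 → NEW=0, ERR=4749879/65536
(1,3): OLD=98969905/1048576 → NEW=0, ERR=98969905/1048576
(2,0): OLD=7407065/32768 → NEW=255, ERR=-948775/32768
(2,1): OLD=190344803/1048576 → NEW=255, ERR=-77042077/1048576
(2,2): OLD=157326575/2097152 → NEW=0, ERR=157326575/2097152
(2,3): OLD=4893781331/33554432 → NEW=255, ERR=-3662598829/33554432
(3,0): OLD=422376137/16777216 → NEW=0, ERR=422376137/16777216
(3,1): OLD=67729066711/268435456 → NEW=255, ERR=-721974569/268435456
(3,2): OLD=323017491497/4294967296 → NEW=0, ERR=323017491497/4294967296
(3,3): OLD=2094689887391/68719476736 → NEW=0, ERR=2094689887391/68719476736
(4,0): OLD=164768153429/4294967296 → NEW=0, ERR=164768153429/4294967296
(4,1): OLD=4488014035455/34359738368 → NEW=255, ERR=-4273719248385/34359738368
(4,2): OLD=54571946098079/1099511627776 → NEW=0, ERR=54571946098079/1099511627776
(4,3): OLD=2373897709898249/17592186044416 → NEW=255, ERR=-2112109731427831/17592186044416
(5,0): OLD=89976835822405/549755813888 → NEW=255, ERR=-50210896719035/549755813888
(5,1): OLD=1932965781625603/17592186044416 → NEW=0, ERR=1932965781625603/17592186044416
(5,2): OLD=1911357450766551/8796093022208 → NEW=255, ERR=-331646269896489/8796093022208
(5,3): OLD=19728026883868639/281474976710656 → NEW=0, ERR=19728026883868639/281474976710656
Row 0: .##.
Row 1: #...
Row 2: ##.#
Row 3: .#..
Row 4: .#.#
Row 5: #.#.

Answer: .##.
#...
##.#
.#..
.#.#
#.#.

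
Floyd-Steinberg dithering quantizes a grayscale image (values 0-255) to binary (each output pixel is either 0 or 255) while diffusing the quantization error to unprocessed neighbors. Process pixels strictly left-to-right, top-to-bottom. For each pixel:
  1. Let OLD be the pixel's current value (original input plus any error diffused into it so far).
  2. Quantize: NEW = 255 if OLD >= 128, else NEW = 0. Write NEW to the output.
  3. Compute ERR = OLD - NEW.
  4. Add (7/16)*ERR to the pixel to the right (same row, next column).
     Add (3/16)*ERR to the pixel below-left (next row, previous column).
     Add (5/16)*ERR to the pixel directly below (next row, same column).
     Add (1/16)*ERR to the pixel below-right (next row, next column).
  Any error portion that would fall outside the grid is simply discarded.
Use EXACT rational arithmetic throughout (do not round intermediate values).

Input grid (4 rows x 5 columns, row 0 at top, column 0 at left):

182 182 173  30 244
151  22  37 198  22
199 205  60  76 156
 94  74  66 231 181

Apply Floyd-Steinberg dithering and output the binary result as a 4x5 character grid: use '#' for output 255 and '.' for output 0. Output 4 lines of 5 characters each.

Answer: ##..#
...#.
##.#.
..###

Derivation:
(0,0): OLD=182 → NEW=255, ERR=-73
(0,1): OLD=2401/16 → NEW=255, ERR=-1679/16
(0,2): OLD=32535/256 → NEW=0, ERR=32535/256
(0,3): OLD=350625/4096 → NEW=0, ERR=350625/4096
(0,4): OLD=18445159/65536 → NEW=255, ERR=1733479/65536
(1,0): OLD=27779/256 → NEW=0, ERR=27779/256
(1,1): OLD=114581/2048 → NEW=0, ERR=114581/2048
(1,2): OLD=7253817/65536 → NEW=0, ERR=7253817/65536
(1,3): OLD=74993541/262144 → NEW=255, ERR=8146821/262144
(1,4): OLD=206412015/4194304 → NEW=0, ERR=206412015/4194304
(2,0): OLD=7975735/32768 → NEW=255, ERR=-380105/32768
(2,1): OLD=256842445/1048576 → NEW=255, ERR=-10544435/1048576
(2,2): OLD=1669554599/16777216 → NEW=0, ERR=1669554599/16777216
(2,3): OLD=39028880901/268435456 → NEW=255, ERR=-29422160379/268435456
(2,4): OLD=538453965027/4294967296 → NEW=0, ERR=538453965027/4294967296
(3,0): OLD=1484608199/16777216 → NEW=0, ERR=1484608199/16777216
(3,1): OLD=17113488187/134217728 → NEW=0, ERR=17113488187/134217728
(3,2): OLD=565655187577/4294967296 → NEW=255, ERR=-529561472903/4294967296
(3,3): OLD=1482032982225/8589934592 → NEW=255, ERR=-708400338735/8589934592
(3,4): OLD=24360678725429/137438953472 → NEW=255, ERR=-10686254409931/137438953472
Row 0: ##..#
Row 1: ...#.
Row 2: ##.#.
Row 3: ..###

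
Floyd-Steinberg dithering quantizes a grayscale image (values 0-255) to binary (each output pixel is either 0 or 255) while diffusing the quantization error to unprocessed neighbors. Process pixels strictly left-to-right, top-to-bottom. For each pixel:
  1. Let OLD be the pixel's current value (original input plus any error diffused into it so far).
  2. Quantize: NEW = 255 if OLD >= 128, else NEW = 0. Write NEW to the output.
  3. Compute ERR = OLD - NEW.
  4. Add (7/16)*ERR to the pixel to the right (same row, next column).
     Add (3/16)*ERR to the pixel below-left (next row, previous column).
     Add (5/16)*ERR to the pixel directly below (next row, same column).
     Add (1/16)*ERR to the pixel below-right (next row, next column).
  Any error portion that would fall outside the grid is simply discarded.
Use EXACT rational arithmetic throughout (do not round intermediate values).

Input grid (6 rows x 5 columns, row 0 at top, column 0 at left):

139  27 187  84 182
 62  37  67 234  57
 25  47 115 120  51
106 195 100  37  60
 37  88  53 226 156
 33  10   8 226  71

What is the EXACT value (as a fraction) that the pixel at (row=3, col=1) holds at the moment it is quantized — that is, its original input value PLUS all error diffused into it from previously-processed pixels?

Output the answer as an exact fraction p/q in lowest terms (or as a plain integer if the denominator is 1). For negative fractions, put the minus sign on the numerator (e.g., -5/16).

(0,0): OLD=139 → NEW=255, ERR=-116
(0,1): OLD=-95/4 → NEW=0, ERR=-95/4
(0,2): OLD=11303/64 → NEW=255, ERR=-5017/64
(0,3): OLD=50897/1024 → NEW=0, ERR=50897/1024
(0,4): OLD=3338167/16384 → NEW=255, ERR=-839753/16384
(1,0): OLD=1363/64 → NEW=0, ERR=1363/64
(1,1): OLD=8677/512 → NEW=0, ERR=8677/512
(1,2): OLD=946217/16384 → NEW=0, ERR=946217/16384
(1,3): OLD=17058341/65536 → NEW=255, ERR=346661/65536
(1,4): OLD=48657807/1048576 → NEW=0, ERR=48657807/1048576
(2,0): OLD=285351/8192 → NEW=0, ERR=285351/8192
(2,1): OLD=20891581/262144 → NEW=0, ERR=20891581/262144
(2,2): OLD=712885943/4194304 → NEW=255, ERR=-356661577/4194304
(2,3): OLD=6493489397/67108864 → NEW=0, ERR=6493489397/67108864
(2,4): OLD=116140737907/1073741824 → NEW=0, ERR=116140737907/1073741824
(3,0): OLD=552927127/4194304 → NEW=255, ERR=-516620393/4194304
(3,1): OLD=5108663595/33554432 → NEW=255, ERR=-3447716565/33554432
Target (3,1): original=195, with diffused error = 5108663595/33554432

Answer: 5108663595/33554432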